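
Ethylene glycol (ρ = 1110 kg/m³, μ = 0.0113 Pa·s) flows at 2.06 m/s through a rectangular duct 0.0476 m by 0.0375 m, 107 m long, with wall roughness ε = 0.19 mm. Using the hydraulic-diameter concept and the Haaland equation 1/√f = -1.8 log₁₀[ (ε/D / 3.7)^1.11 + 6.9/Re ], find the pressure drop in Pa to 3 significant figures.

ΔP ≈ 228000 Pa

Hydraulic diameter D_h = 4A/P = 4·(0.0476·0.0375)/(2·(0.0476+0.0375)) = 0.00714/0.1702 = 0.04195 m.
Re = ρVD_h/μ = 1110·2.06·0.04195/0.0113 = 8489.
ε/D_h = 0.00019/0.04195 = 0.00453; Haaland gives 1/√f = -1.8 log₁₀[0.000585+0.000813] = 5.138, so f = 0.03788.
ΔP = f(L/D_h)(ρV²/2) = 0.03788·107/0.04195·2355 = 2.276e+05 Pa.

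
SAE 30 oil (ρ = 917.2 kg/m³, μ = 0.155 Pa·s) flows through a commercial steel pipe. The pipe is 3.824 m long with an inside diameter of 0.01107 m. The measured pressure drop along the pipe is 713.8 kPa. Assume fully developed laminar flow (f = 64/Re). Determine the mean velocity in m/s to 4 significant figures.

For laminar flow, f = 64/Re with Re = ρVD/μ, so Darcy-Weisbach reduces to ΔP = 32μLV/D². Solving for V: V = ΔP·D²/(32μL) = 7.138e+05·(0.01107)²/(32·0.155·3.824) = 4.612 m/s.
Check: Re = ρVD/μ = 917.2·4.612·0.01107/0.155 = 302.1 < 2300, so the laminar assumption holds.

V ≈ 4.612 m/s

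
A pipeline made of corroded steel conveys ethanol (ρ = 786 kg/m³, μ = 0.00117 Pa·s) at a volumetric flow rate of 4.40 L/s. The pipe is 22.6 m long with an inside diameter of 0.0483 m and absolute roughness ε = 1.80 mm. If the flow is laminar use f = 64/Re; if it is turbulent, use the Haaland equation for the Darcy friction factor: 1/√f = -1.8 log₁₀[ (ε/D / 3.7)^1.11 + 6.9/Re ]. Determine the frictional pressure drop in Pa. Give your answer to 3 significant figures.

Q = 4.40 L/s = 4.40/1000 = 0.0044 m³/s.
Cross-sectional area A = πD²/4 = π(0.0483)²/4 = 0.001832 m²; mean velocity V = Q/A = 0.0044/0.001832 = 2.401 m/s.
Reynolds number Re = ρVD/μ = 786 · 2.401 · 0.0483 / 0.00117 = 7.792e+04.
Re > 4000 → turbulent. Relative roughness ε/D = 0.0018/0.0483 = 0.0373. Haaland: 1/√f = -1.8 log₁₀[(0.0373/3.7)^1.11 + 6.9/7.792e+04] = -1.8 log₁₀[0.00607 + 8.86e-05] = 3.978, so f = 0.06318.
Darcy-Weisbach: ΔP = f(L/D)(ρV²/2) = 0.06318·(22.6/0.0483)·(786·2.401²/2) = 0.06318·467.9·2266 = 6.7e+04 Pa.

ΔP ≈ 67000 Pa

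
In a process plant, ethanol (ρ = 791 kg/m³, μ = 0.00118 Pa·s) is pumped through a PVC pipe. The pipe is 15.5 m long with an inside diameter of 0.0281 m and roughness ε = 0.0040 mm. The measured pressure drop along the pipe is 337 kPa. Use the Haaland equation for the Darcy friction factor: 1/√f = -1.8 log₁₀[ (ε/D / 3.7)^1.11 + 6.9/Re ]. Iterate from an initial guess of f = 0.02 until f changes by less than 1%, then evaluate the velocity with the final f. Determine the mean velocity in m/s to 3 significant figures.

V ≈ 9.61 m/s

Rearranging Darcy-Weisbach: V = √(2·ΔP·D/(f·L·ρ)). With ε/D = 4e-06/0.0281 = 0.000142, iterate starting from f = 0.02:
  f = 0.02 → V = √(2·3.37e+05·0.0281/(0.02·15.5·791)) = 8.788 m/s; Re = ρVD/μ = 1.655e+05; f → 0.01696
  f = 0.01696 → V = 9.543 m/s; Re = 1.798e+05; f → 0.01675
  f = 0.01675 → V = 9.604 m/s; Re = 1.809e+05; f → 0.01673
Converged (Δf/f < 1%). With the final f = 0.01673: V = √(2·3.37e+05·0.0281/(0.01673·15.5·791)) = 9.608 m/s.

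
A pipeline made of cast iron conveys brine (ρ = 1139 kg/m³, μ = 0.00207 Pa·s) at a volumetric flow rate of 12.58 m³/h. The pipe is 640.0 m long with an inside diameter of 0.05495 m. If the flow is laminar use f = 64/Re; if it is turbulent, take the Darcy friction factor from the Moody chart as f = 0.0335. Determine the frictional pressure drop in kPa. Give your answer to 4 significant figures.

Q = 12.58 m³/h = 12.58/3600 = 0.003494 m³/s.
Cross-sectional area A = πD²/4 = π(0.05495)²/4 = 0.002372 m²; mean velocity V = Q/A = 0.003494/0.002372 = 1.474 m/s.
Reynolds number Re = ρVD/μ = 1139 · 1.474 · 0.05495 / 0.00207 = 4.455e+04.
Re > 4000 → turbulent; use the Moody-chart value f = 0.0335.
Darcy-Weisbach: ΔP = f(L/D)(ρV²/2) = 0.0335·(640/0.05495)·(1139·1.474²/2) = 0.0335·1.165e+04·1237 = 4.825e+05 Pa.
ΔP = 4.825e+05 Pa = 482.5 kPa.

ΔP ≈ 482.5 kPa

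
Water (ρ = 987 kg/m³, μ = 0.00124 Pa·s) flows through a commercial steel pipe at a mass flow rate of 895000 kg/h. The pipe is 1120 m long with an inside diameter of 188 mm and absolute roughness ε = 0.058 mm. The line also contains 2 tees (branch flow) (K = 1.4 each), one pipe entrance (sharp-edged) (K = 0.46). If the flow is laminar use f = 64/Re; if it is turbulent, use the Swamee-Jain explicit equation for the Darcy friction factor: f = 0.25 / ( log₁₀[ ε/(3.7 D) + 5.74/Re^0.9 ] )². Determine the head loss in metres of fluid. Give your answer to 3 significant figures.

h_f ≈ 405 m

ṁ = 895000 kg/h = 895000/3600 = 248.6 kg/s.
A = πD²/4 = π(0.188)²/4 = 0.02776 m²; mean velocity V = ṁ/(ρA) = 248.6/(987 · 0.02776) = 9.074 m/s.
Reynolds number Re = ρVD/μ = 987 · 9.074 · 0.188 / 0.00124 = 1.358e+06.
Re > 4000 → turbulent. Relative roughness ε/D = 5.8e-05/0.188 = 0.000309. Swamee-Jain: f = 0.25/(log₁₀[0.000309/3.7 + 5.74/1.358e+06^0.9])² = 0.25/(log₁₀[8.34e-05 + 1.74e-05])² = 0.25/(-3.997)² = 0.01565.
Total minor-loss coefficient ΣK = 2·1.4 + 1·0.46 = 3.26.
ΔP = [f·L/D + ΣK]·(ρV²/2) = [0.01565·1120/0.188 + 3.26]·(987·9.074²/2) = [93.23 + 3.26]·4.063e+04 = 3.921e+06 Pa.
Head loss h_f = ΔP/(ρg) = 3.921e+06/(987·9.81) = 405 m.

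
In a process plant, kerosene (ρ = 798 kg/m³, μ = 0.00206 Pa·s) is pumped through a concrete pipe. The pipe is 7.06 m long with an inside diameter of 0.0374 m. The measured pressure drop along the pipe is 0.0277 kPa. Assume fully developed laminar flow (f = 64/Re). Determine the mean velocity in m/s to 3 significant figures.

For laminar flow, f = 64/Re with Re = ρVD/μ, so Darcy-Weisbach reduces to ΔP = 32μLV/D². Solving for V: V = ΔP·D²/(32μL) = 27.7·(0.0374)²/(32·0.00206·7.06) = 0.08325 m/s.
Check: Re = ρVD/μ = 798·0.08325·0.0374/0.00206 = 1206 < 2300, so the laminar assumption holds.

V ≈ 0.0833 m/s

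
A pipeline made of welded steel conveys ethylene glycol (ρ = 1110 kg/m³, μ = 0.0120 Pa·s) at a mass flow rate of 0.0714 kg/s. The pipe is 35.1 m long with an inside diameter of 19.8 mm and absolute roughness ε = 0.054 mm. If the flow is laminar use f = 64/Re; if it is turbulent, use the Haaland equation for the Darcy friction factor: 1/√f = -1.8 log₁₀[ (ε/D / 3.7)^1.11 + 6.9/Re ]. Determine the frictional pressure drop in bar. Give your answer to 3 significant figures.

ΔP ≈ 0.0718 bar

A = πD²/4 = π(0.0198)²/4 = 0.0003079 m²; mean velocity V = ṁ/(ρA) = 0.0714/(1110 · 0.0003079) = 0.2089 m/s.
Reynolds number Re = ρVD/μ = 1110 · 0.2089 · 0.0198 / 0.012 = 382.6.
Re < 2300 → laminar flow, so f = 64/Re = 64/382.6 = 0.1673 (the turbulent correlation is not needed).
Darcy-Weisbach: ΔP = f(L/D)(ρV²/2) = 0.1673·(35.1/0.0198)·(1110·0.2089²/2) = 0.1673·1773·24.22 = 7182 Pa.
ΔP = 7182 Pa = 0.0718 bar.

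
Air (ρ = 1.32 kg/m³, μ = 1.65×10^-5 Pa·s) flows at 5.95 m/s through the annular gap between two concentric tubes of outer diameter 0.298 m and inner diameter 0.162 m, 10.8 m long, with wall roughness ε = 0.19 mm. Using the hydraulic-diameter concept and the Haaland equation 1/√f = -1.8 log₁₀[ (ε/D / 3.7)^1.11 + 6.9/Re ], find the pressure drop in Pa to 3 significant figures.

Hydraulic diameter D_h = 4A/P = D_o - D_i = 0.298 - 0.162 = 0.136 m.
Re = ρVD_h/μ = 1.32·5.95·0.136/1.65e-05 = 6.474e+04.
ε/D_h = 0.00019/0.136 = 0.0014; Haaland gives 1/√f = -1.8 log₁₀[0.000159+0.000107] = 6.437, so f = 0.02413.
ΔP = f(L/D_h)(ρV²/2) = 0.02413·10.8/0.136·23.37 = 44.78 Pa.

ΔP ≈ 44.8 Pa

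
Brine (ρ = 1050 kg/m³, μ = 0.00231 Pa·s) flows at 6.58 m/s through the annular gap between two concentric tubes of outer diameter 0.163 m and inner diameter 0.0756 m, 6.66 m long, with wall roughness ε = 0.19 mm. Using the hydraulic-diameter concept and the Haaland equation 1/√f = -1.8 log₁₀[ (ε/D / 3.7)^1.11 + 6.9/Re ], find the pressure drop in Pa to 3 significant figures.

ΔP ≈ 42600 Pa

Hydraulic diameter D_h = 4A/P = D_o - D_i = 0.163 - 0.0756 = 0.0874 m.
Re = ρVD_h/μ = 1050·6.58·0.0874/0.00231 = 2.614e+05.
ε/D_h = 0.00019/0.0874 = 0.00217; Haaland gives 1/√f = -1.8 log₁₀[0.000259+2.64e-05] = 6.38, so f = 0.02457.
ΔP = f(L/D_h)(ρV²/2) = 0.02457·6.66/0.0874·2.273e+04 = 4.256e+04 Pa.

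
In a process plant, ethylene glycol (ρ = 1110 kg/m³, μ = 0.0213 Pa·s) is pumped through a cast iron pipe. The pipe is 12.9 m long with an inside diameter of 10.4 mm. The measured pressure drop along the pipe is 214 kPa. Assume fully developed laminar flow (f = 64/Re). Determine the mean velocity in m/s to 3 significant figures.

V ≈ 2.63 m/s

For laminar flow, f = 64/Re with Re = ρVD/μ, so Darcy-Weisbach reduces to ΔP = 32μLV/D². Solving for V: V = ΔP·D²/(32μL) = 2.14e+05·(0.0104)²/(32·0.0213·12.9) = 2.632 m/s.
Check: Re = ρVD/μ = 1110·2.632·0.0104/0.0213 = 1427 < 2300, so the laminar assumption holds.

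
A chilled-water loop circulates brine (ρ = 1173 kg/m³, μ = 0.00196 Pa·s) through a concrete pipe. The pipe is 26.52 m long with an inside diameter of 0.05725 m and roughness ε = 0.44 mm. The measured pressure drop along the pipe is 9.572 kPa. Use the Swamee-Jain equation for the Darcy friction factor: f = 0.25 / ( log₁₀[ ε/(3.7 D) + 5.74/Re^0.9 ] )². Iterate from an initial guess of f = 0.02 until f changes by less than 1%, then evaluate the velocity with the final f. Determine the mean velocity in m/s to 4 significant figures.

Rearranging Darcy-Weisbach: V = √(2·ΔP·D/(f·L·ρ)). With ε/D = 0.00044/0.05725 = 0.00769, iterate starting from f = 0.02:
  f = 0.02 → V = √(2·9572·0.05725/(0.02·26.52·1173)) = 1.327 m/s; Re = ρVD/μ = 4.547e+04; f → 0.03666
  f = 0.03666 → V = 0.9804 m/s; Re = 3.359e+04; f → 0.03723
  f = 0.03723 → V = 0.9728 m/s; Re = 3.333e+04; f → 0.03724
Converged (Δf/f < 1%). With the final f = 0.03724: V = √(2·9572·0.05725/(0.03724·26.52·1173)) = 0.9726 m/s.

V ≈ 0.9726 m/s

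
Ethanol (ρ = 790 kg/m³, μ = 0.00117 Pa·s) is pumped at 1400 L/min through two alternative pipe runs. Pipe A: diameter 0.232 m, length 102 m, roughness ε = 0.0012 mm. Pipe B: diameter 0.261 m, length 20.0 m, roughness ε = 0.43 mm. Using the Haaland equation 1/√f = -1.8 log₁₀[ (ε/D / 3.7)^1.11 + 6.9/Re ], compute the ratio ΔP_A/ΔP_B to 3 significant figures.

Pipe A: V = Q/A = 0.02333/0.04227 = 0.552 m/s; Re = 8.646e+04; ε/D = 5.17e-06; Haaland → f = 0.01839; ΔP_A = f(L/D)(ρV²/2) = 973.2 Pa.
Pipe B: V = Q/A = 0.02333/0.0535 = 0.4361 m/s; Re = 7.686e+04; ε/D = 0.00165; Haaland → f = 0.02446; ΔP_B = f(L/D)(ρV²/2) = 140.8 Pa.
ΔP_A/ΔP_B = 973.2/140.8 = 6.91.

ΔP_A/ΔP_B ≈ 6.91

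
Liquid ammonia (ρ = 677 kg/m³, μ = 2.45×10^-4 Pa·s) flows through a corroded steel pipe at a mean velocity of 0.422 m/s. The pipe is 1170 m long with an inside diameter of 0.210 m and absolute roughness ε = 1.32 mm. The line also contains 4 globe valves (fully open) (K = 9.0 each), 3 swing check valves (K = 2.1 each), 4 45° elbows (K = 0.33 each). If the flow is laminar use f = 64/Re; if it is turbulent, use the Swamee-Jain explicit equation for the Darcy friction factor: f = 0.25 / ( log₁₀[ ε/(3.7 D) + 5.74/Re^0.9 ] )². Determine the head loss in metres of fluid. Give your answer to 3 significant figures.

Reynolds number Re = ρVD/μ = 677 · 0.422 · 0.21 / 0.000245 = 2.449e+05.
Re > 4000 → turbulent. Relative roughness ε/D = 0.00132/0.21 = 0.00629. Swamee-Jain: f = 0.25/(log₁₀[0.00629/3.7 + 5.74/2.449e+05^0.9])² = 0.25/(log₁₀[0.0017 + 8.11e-05])² = 0.25/(-2.75)² = 0.03307.
Total minor-loss coefficient ΣK = 4·9 + 3·2.1 + 4·0.33 = 43.6.
ΔP = [f·L/D + ΣK]·(ρV²/2) = [0.03307·1170/0.21 + 43.6]·(677·0.422²/2) = [184.2 + 43.6]·60.28 = 1.374e+04 Pa.
Head loss h_f = ΔP/(ρg) = 1.374e+04/(677·9.81) = 2.07 m.

h_f ≈ 2.07 m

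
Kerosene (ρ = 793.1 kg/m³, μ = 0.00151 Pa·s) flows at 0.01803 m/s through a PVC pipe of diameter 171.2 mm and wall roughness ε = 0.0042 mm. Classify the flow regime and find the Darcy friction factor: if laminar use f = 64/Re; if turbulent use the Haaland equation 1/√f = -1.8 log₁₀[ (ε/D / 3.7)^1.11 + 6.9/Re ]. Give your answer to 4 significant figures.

f ≈ 0.03948

Re = ρVD/μ = 793.1·0.01803·0.1712/0.00151 = 1621.
Re < 2300 → laminar, so f = 64/Re = 0.03948 (roughness is irrelevant in laminar flow).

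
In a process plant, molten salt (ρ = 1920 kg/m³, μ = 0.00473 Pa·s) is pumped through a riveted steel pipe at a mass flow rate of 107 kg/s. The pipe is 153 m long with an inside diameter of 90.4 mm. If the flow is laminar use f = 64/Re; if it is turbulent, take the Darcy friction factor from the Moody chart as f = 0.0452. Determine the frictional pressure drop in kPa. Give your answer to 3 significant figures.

A = πD²/4 = π(0.0904)²/4 = 0.006418 m²; mean velocity V = ṁ/(ρA) = 107/(1920 · 0.006418) = 8.683 m/s.
Reynolds number Re = ρVD/μ = 1920 · 8.683 · 0.0904 / 0.00473 = 3.186e+05.
Re > 4000 → turbulent; use the Moody-chart value f = 0.0452.
Darcy-Weisbach: ΔP = f(L/D)(ρV²/2) = 0.0452·(153/0.0904)·(1920·8.683²/2) = 0.0452·1692·7.237e+04 = 5.537e+06 Pa.
ΔP = 5.537e+06 Pa = 5540 kPa.

ΔP ≈ 5540 kPa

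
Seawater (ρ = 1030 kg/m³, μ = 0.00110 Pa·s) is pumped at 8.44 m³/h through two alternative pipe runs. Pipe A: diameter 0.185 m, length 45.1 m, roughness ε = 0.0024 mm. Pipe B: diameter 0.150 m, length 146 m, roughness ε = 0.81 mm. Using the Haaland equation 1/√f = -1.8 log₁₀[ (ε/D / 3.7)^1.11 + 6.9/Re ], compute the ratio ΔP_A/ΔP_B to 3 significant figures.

ΔP_A/ΔP_B ≈ 0.0854

Pipe A: V = Q/A = 0.002344/0.02688 = 0.08722 m/s; Re = 1.511e+04; ε/D = 1.3e-05; Haaland → f = 0.02767; ΔP_A = f(L/D)(ρV²/2) = 26.43 Pa.
Pipe B: V = Q/A = 0.002344/0.01767 = 0.1327 m/s; Re = 1.863e+04; ε/D = 0.0054; Haaland → f = 0.03509; ΔP_B = f(L/D)(ρV²/2) = 309.6 Pa.
ΔP_A/ΔP_B = 26.43/309.6 = 0.0854.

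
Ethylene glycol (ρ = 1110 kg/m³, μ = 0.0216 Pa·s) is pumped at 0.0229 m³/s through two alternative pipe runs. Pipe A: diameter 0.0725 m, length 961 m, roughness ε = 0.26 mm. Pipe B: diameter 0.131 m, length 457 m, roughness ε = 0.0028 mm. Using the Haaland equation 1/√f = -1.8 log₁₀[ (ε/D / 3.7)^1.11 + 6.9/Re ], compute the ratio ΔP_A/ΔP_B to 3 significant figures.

ΔP_A/ΔP_B ≈ 43.5

Pipe A: V = Q/A = 0.0229/0.004128 = 5.547 m/s; Re = 2.067e+04; ε/D = 0.00359; Haaland → f = 0.03202; ΔP_A = f(L/D)(ρV²/2) = 7.248e+06 Pa.
Pipe B: V = Q/A = 0.0229/0.01348 = 1.699 m/s; Re = 1.144e+04; ε/D = 2.14e-05; Haaland → f = 0.0298; ΔP_B = f(L/D)(ρV²/2) = 1.665e+05 Pa.
ΔP_A/ΔP_B = 7.248e+06/1.665e+05 = 43.5.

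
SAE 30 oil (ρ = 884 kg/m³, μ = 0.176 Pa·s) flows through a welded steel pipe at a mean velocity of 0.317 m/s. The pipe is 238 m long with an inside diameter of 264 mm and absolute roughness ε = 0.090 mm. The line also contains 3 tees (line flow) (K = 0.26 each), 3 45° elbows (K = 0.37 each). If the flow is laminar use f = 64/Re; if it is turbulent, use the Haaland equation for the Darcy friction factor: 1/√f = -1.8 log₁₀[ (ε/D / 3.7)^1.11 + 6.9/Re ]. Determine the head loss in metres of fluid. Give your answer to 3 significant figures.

h_f ≈ 0.713 m

Reynolds number Re = ρVD/μ = 884 · 0.317 · 0.264 / 0.176 = 420.3.
Re < 2300 → laminar flow, so f = 64/Re = 64/420.3 = 0.1523 (the turbulent correlation is not needed).
Total minor-loss coefficient ΣK = 3·0.26 + 3·0.37 = 1.89.
ΔP = [f·L/D + ΣK]·(ρV²/2) = [0.1523·238/0.264 + 1.89]·(884·0.317²/2) = [137.3 + 1.89]·44.42 = 6181 Pa.
Head loss h_f = ΔP/(ρg) = 6181/(884·9.81) = 0.713 m.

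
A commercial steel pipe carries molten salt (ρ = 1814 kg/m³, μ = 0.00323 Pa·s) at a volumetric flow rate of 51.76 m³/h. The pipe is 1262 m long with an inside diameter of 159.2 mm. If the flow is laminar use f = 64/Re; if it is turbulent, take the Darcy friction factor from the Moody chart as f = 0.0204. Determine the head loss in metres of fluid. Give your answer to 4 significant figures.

h_f ≈ 4.300 m

Q = 51.76 m³/h = 51.76/3600 = 0.01438 m³/s.
Cross-sectional area A = πD²/4 = π(0.1592)²/4 = 0.01991 m²; mean velocity V = Q/A = 0.01438/0.01991 = 0.7223 m/s.
Reynolds number Re = ρVD/μ = 1814 · 0.7223 · 0.1592 / 0.00323 = 6.458e+04.
Re > 4000 → turbulent; use the Moody-chart value f = 0.0204.
Darcy-Weisbach: ΔP = f(L/D)(ρV²/2) = 0.0204·(1262/0.1592)·(1814·0.7223²/2) = 0.0204·7927·473.2 = 7.652e+04 Pa.
Head loss h_f = ΔP/(ρg) = 7.652e+04/(1814·9.81) = 4.300 m.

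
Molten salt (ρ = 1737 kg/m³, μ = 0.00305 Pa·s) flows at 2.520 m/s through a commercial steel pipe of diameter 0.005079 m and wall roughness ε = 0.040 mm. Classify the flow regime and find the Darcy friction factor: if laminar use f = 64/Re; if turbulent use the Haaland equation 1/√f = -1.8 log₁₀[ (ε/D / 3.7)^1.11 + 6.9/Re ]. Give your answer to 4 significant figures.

Re = ρVD/μ = 1737·2.52·0.005079/0.00305 = 7289.
Re > 4000 → turbulent. ε/D = 4e-05/0.005079 = 0.00788; Haaland: 1/√f = -1.8 log₁₀[0.00108 + 0.000947] = 4.847, so f = 0.04256.

f ≈ 0.04256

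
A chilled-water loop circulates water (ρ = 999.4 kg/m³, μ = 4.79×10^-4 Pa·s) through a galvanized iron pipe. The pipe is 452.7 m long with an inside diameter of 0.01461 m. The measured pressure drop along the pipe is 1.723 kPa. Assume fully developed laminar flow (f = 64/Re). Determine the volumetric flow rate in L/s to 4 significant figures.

For laminar flow, f = 64/Re with Re = ρVD/μ, so Darcy-Weisbach reduces to ΔP = 32μLV/D². Solving for V: V = ΔP·D²/(32μL) = 1723·(0.01461)²/(32·0.000479·452.7) = 0.053 m/s.
Check: Re = ρVD/μ = 999.4·0.053·0.01461/0.000479 = 1616 < 2300, so the laminar assumption holds.
Q = V·A = 0.053·(π/4·0.01461²) = 8.885e-06 m³/s = 0.008885 L/s.

Q ≈ 0.008885 L/s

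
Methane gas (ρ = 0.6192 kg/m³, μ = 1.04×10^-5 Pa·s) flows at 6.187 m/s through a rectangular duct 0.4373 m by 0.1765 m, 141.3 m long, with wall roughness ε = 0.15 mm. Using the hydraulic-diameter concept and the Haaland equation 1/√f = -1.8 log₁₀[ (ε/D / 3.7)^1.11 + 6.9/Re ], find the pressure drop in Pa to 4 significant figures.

Hydraulic diameter D_h = 4A/P = 4·(0.4373·0.1765)/(2·(0.4373+0.1765)) = 0.3087/1.228 = 0.2515 m.
Re = ρVD_h/μ = 0.6192·6.187·0.2515/1.04e-05 = 9.264e+04.
ε/D_h = 0.00015/0.2515 = 0.000596; Haaland gives 1/√f = -1.8 log₁₀[6.17e-05+7.45e-05] = 6.959, so f = 0.02065.
ΔP = f(L/D_h)(ρV²/2) = 0.02065·141.3/0.2515·11.85 = 137.5 Pa.

ΔP ≈ 137.5 Pa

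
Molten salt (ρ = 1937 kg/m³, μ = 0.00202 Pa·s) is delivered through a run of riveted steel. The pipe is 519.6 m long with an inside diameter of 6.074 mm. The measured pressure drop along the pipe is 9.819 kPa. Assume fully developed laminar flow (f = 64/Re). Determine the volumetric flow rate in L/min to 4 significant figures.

Q ≈ 0.01875 L/min

For laminar flow, f = 64/Re with Re = ρVD/μ, so Darcy-Weisbach reduces to ΔP = 32μLV/D². Solving for V: V = ΔP·D²/(32μL) = 9819·(0.006074)²/(32·0.00202·519.6) = 0.01079 m/s.
Check: Re = ρVD/μ = 1937·0.01079·0.006074/0.00202 = 62.82 < 2300, so the laminar assumption holds.
Q = V·A = 0.01079·(π/4·0.006074²) = 3.125e-07 m³/s = 0.01875 L/min.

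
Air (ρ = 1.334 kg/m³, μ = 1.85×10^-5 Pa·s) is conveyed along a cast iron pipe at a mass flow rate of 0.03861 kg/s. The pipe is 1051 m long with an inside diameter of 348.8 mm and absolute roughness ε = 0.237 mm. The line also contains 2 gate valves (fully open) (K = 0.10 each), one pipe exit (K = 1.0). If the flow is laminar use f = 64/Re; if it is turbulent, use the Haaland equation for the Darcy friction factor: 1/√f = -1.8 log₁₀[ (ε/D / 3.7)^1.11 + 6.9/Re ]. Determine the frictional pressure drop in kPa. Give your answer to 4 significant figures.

A = πD²/4 = π(0.3488)²/4 = 0.09555 m²; mean velocity V = ṁ/(ρA) = 0.03861/(1.334 · 0.09555) = 0.3029 m/s.
Reynolds number Re = ρVD/μ = 1.334 · 0.3029 · 0.3488 / 1.85e-05 = 7618.
Re > 4000 → turbulent. Relative roughness ε/D = 0.000237/0.3488 = 0.000679. Haaland: 1/√f = -1.8 log₁₀[(0.000679/3.7)^1.11 + 6.9/7618] = -1.8 log₁₀[7.13e-05 + 0.000906] = 5.418, so f = 0.03406.
Total minor-loss coefficient ΣK = 2·0.1 + 1·1 = 1.2.
ΔP = [f·L/D + ΣK]·(ρV²/2) = [0.03406·1051/0.3488 + 1.2]·(1.334·0.3029²/2) = [102.6 + 1.2]·0.0612 = 6.355 Pa.
ΔP = 6.355 Pa = 0.006355 kPa.

ΔP ≈ 0.006355 kPa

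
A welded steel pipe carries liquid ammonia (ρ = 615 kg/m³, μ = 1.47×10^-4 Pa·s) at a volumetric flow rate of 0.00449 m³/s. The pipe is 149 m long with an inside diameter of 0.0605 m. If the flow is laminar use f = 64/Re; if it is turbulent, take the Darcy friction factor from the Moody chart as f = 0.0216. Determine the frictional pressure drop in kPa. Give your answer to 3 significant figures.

ΔP ≈ 39.9 kPa

Cross-sectional area A = πD²/4 = π(0.0605)²/4 = 0.002875 m²; mean velocity V = Q/A = 0.00449/0.002875 = 1.562 m/s.
Reynolds number Re = ρVD/μ = 615 · 1.562 · 0.0605 / 0.000147 = 3.953e+05.
Re > 4000 → turbulent; use the Moody-chart value f = 0.0216.
Darcy-Weisbach: ΔP = f(L/D)(ρV²/2) = 0.0216·(149/0.0605)·(615·1.562²/2) = 0.0216·2463·750.1 = 3.99e+04 Pa.
ΔP = 3.99e+04 Pa = 39.9 kPa.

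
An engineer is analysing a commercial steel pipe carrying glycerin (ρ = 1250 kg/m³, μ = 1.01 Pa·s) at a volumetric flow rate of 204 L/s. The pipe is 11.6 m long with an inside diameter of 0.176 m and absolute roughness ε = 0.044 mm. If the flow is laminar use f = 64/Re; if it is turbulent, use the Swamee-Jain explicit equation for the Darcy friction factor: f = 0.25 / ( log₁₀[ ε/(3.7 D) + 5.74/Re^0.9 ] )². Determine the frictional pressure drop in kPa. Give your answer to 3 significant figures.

ΔP ≈ 101 kPa

Q = 204 L/s = 204/1000 = 0.204 m³/s.
Cross-sectional area A = πD²/4 = π(0.176)²/4 = 0.02433 m²; mean velocity V = Q/A = 0.204/0.02433 = 8.385 m/s.
Reynolds number Re = ρVD/μ = 1250 · 8.385 · 0.176 / 1.01 = 1826.
Re < 2300 → laminar flow, so f = 64/Re = 64/1826 = 0.03504 (the turbulent correlation is not needed).
Darcy-Weisbach: ΔP = f(L/D)(ρV²/2) = 0.03504·(11.6/0.176)·(1250·8.385²/2) = 0.03504·65.91·4.395e+04 = 1.015e+05 Pa.
ΔP = 1.015e+05 Pa = 101 kPa.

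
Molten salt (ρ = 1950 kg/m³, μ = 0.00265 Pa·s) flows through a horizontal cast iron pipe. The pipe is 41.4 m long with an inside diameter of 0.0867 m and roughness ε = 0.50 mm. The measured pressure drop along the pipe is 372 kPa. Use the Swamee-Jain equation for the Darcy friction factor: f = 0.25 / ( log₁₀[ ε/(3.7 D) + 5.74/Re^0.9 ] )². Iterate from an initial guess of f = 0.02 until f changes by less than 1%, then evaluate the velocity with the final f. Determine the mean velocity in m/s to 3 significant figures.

Rearranging Darcy-Weisbach: V = √(2·ΔP·D/(f·L·ρ)). With ε/D = 0.0005/0.0867 = 0.00577, iterate starting from f = 0.02:
  f = 0.02 → V = √(2·3.72e+05·0.0867/(0.02·41.4·1950)) = 6.321 m/s; Re = ρVD/μ = 4.032e+05; f → 0.03205
  f = 0.03205 → V = 4.993 m/s; Re = 3.186e+05; f → 0.03212
Converged (Δf/f < 1%). With the final f = 0.03212: V = √(2·3.72e+05·0.0867/(0.03212·41.4·1950)) = 4.987 m/s.

V ≈ 4.99 m/s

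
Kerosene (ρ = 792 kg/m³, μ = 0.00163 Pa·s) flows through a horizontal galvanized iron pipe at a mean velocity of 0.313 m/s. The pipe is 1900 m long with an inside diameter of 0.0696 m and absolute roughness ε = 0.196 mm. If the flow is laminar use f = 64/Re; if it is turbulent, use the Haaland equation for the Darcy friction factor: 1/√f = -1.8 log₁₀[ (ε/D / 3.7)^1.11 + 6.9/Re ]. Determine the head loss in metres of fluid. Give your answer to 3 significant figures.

Reynolds number Re = ρVD/μ = 792 · 0.313 · 0.0696 / 0.00163 = 1.059e+04.
Re > 4000 → turbulent. Relative roughness ε/D = 0.000196/0.0696 = 0.00282. Haaland: 1/√f = -1.8 log₁₀[(0.00282/3.7)^1.11 + 6.9/1.059e+04] = -1.8 log₁₀[0.000345 + 0.000652] = 5.402, so f = 0.03427.
Darcy-Weisbach: ΔP = f(L/D)(ρV²/2) = 0.03427·(1900/0.0696)·(792·0.313²/2) = 0.03427·2.73e+04·38.8 = 3.629e+04 Pa.
Head loss h_f = ΔP/(ρg) = 3.629e+04/(792·9.81) = 4.67 m.

h_f ≈ 4.67 m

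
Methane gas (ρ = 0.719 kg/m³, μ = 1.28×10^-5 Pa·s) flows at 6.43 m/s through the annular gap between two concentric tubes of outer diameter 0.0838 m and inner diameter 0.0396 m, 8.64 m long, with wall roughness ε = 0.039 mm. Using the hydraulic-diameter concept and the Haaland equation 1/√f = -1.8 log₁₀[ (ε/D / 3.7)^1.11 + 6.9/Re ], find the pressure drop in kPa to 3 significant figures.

ΔP ≈ 0.0835 kPa

Hydraulic diameter D_h = 4A/P = D_o - D_i = 0.0838 - 0.0396 = 0.0442 m.
Re = ρVD_h/μ = 0.719·6.43·0.0442/1.28e-05 = 1.596e+04.
ε/D_h = 3.9e-05/0.0442 = 0.000882; Haaland gives 1/√f = -1.8 log₁₀[9.53e-05+0.000432] = 5.9, so f = 0.02873.
ΔP = f(L/D_h)(ρV²/2) = 0.02873·8.64/0.0442·14.86 = 83.47 Pa.
ΔP = 0.0835 kPa.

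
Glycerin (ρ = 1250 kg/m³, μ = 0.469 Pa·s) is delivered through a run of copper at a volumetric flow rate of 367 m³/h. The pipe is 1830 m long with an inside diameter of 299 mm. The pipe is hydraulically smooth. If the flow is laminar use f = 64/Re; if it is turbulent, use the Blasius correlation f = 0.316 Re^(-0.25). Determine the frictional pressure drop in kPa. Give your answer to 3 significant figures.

Q = 367 m³/h = 367/3600 = 0.1019 m³/s.
Cross-sectional area A = πD²/4 = π(0.299)²/4 = 0.07022 m²; mean velocity V = Q/A = 0.1019/0.07022 = 1.452 m/s.
Reynolds number Re = ρVD/μ = 1250 · 1.452 · 0.299 / 0.469 = 1157.
Re < 2300 → laminar flow, so f = 64/Re = 64/1157 = 0.05531 (the turbulent correlation is not needed).
Darcy-Weisbach: ΔP = f(L/D)(ρV²/2) = 0.05531·(1830/0.299)·(1250·1.452²/2) = 0.05531·6120·1317 = 4.46e+05 Pa.
ΔP = 4.46e+05 Pa = 446 kPa.

ΔP ≈ 446 kPa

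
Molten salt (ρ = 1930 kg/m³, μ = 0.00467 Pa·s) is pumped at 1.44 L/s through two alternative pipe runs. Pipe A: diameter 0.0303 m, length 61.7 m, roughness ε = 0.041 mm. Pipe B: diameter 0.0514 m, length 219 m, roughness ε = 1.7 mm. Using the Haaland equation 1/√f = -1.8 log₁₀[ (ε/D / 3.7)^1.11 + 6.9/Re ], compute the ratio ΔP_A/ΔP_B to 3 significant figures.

Pipe A: V = Q/A = 0.00144/0.0007211 = 1.997 m/s; Re = 2.501e+04; ε/D = 0.00135; Haaland → f = 0.02722; ΔP_A = f(L/D)(ρV²/2) = 2.133e+05 Pa.
Pipe B: V = Q/A = 0.00144/0.002075 = 0.694 m/s; Re = 1.474e+04; ε/D = 0.0331; Haaland → f = 0.06165; ΔP_B = f(L/D)(ρV²/2) = 1.221e+05 Pa.
ΔP_A/ΔP_B = 2.133e+05/1.221e+05 = 1.75.

ΔP_A/ΔP_B ≈ 1.75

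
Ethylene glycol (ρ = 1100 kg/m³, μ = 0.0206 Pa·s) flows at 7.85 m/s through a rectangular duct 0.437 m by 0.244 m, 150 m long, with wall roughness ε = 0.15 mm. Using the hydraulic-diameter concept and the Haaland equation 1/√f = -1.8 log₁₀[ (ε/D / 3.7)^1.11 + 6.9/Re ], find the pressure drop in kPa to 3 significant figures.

ΔP ≈ 314 kPa

Hydraulic diameter D_h = 4A/P = 4·(0.437·0.244)/(2·(0.437+0.244)) = 0.4265/1.362 = 0.3132 m.
Re = ρVD_h/μ = 1100·7.85·0.3132/0.0206 = 1.313e+05.
ε/D_h = 0.00015/0.3132 = 0.000479; Haaland gives 1/√f = -1.8 log₁₀[4.84e-05+5.26e-05] = 7.193, so f = 0.01933.
ΔP = f(L/D_h)(ρV²/2) = 0.01933·150/0.3132·3.389e+04 = 3.138e+05 Pa.
ΔP = 314 kPa.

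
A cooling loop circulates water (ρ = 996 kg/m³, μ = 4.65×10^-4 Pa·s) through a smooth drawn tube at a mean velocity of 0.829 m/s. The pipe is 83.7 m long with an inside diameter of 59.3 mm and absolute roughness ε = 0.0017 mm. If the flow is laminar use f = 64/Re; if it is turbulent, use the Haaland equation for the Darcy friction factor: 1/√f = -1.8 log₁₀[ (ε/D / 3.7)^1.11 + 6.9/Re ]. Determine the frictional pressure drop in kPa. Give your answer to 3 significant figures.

Reynolds number Re = ρVD/μ = 996 · 0.829 · 0.0593 / 0.000465 = 1.053e+05.
Re > 4000 → turbulent. Relative roughness ε/D = 1.7e-06/0.0593 = 2.87e-05. Haaland: 1/√f = -1.8 log₁₀[(2.87e-05/3.7)^1.11 + 6.9/1.053e+05] = -1.8 log₁₀[2.12e-06 + 6.55e-05] = 7.505, so f = 0.01775.
Darcy-Weisbach: ΔP = f(L/D)(ρV²/2) = 0.01775·(83.7/0.0593)·(996·0.829²/2) = 0.01775·1411·342.2 = 8575 Pa.
ΔP = 8575 Pa = 8.58 kPa.

ΔP ≈ 8.58 kPa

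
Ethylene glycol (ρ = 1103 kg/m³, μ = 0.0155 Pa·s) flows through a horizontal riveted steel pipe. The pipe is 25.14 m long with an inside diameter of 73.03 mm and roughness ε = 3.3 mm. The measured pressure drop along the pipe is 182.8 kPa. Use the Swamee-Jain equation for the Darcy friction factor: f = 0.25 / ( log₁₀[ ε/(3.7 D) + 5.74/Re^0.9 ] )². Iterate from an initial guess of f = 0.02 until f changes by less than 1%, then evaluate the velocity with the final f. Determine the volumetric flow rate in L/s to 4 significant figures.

Rearranging Darcy-Weisbach: V = √(2·ΔP·D/(f·L·ρ)). With ε/D = 0.0033/0.07303 = 0.0452, iterate starting from f = 0.02:
  f = 0.02 → V = √(2·1.828e+05·0.07303/(0.02·25.14·1103)) = 6.939 m/s; Re = ρVD/μ = 3.606e+04; f → 0.06945
  f = 0.06945 → V = 3.724 m/s; Re = 1.935e+04; f → 0.0703
  f = 0.0703 → V = 3.701 m/s; Re = 1.923e+04; f → 0.07031
Converged (Δf/f < 1%). With the final f = 0.07031: V = √(2·1.828e+05·0.07303/(0.07031·25.14·1103)) = 3.701 m/s.
Q = V·A = 3.701·(π/4·0.07303²) = 0.0155 m³/s = 15.50 L/s.

Q ≈ 15.50 L/s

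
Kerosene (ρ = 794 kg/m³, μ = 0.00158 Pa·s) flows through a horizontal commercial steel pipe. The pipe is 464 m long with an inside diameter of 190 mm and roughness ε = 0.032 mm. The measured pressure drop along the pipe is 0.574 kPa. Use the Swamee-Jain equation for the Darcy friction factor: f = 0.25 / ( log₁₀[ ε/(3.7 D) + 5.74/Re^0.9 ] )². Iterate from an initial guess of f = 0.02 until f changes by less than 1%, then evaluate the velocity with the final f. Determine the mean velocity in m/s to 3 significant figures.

V ≈ 0.143 m/s

Rearranging Darcy-Weisbach: V = √(2·ΔP·D/(f·L·ρ)). With ε/D = 3.2e-05/0.19 = 0.000168, iterate starting from f = 0.02:
  f = 0.02 → V = √(2·574·0.19/(0.02·464·794)) = 0.1721 m/s; Re = ρVD/μ = 1.643e+04; f → 0.02752
  f = 0.02752 → V = 0.1467 m/s; Re = 1.401e+04; f → 0.02864
  f = 0.02864 → V = 0.1438 m/s; Re = 1.373e+04; f → 0.02878
Converged (Δf/f < 1%). With the final f = 0.02878: V = √(2·574·0.19/(0.02878·464·794)) = 0.1434 m/s.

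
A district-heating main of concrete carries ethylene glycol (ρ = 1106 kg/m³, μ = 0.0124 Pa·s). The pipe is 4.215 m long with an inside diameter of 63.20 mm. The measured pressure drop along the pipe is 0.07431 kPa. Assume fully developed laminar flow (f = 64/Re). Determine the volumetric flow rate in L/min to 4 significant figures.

For laminar flow, f = 64/Re with Re = ρVD/μ, so Darcy-Weisbach reduces to ΔP = 32μLV/D². Solving for V: V = ΔP·D²/(32μL) = 74.31·(0.0632)²/(32·0.0124·4.215) = 0.1775 m/s.
Check: Re = ρVD/μ = 1106·0.1775·0.0632/0.0124 = 1000 < 2300, so the laminar assumption holds.
Q = V·A = 0.1775·(π/4·0.0632²) = 0.0005567 m³/s = 33.40 L/min.

Q ≈ 33.40 L/min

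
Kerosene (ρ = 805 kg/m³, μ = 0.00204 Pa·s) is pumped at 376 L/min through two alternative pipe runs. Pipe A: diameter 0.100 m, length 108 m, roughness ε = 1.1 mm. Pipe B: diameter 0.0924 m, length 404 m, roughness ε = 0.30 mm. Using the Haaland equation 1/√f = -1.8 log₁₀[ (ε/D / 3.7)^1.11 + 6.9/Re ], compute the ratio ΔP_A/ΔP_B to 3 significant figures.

Pipe A: V = Q/A = 0.006267/0.007854 = 0.7979 m/s; Re = 3.149e+04; ε/D = 0.011; Haaland → f = 0.04087; ΔP_A = f(L/D)(ρV²/2) = 1.131e+04 Pa.
Pipe B: V = Q/A = 0.006267/0.006706 = 0.9346 m/s; Re = 3.408e+04; ε/D = 0.00325; Haaland → f = 0.02983; ΔP_B = f(L/D)(ρV²/2) = 4.585e+04 Pa.
ΔP_A/ΔP_B = 1.131e+04/4.585e+04 = 0.247.

ΔP_A/ΔP_B ≈ 0.247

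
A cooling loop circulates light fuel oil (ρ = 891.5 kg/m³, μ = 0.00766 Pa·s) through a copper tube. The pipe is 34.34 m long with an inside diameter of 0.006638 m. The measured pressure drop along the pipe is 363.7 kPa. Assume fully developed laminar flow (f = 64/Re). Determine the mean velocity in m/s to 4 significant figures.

For laminar flow, f = 64/Re with Re = ρVD/μ, so Darcy-Weisbach reduces to ΔP = 32μLV/D². Solving for V: V = ΔP·D²/(32μL) = 3.637e+05·(0.006638)²/(32·0.00766·34.34) = 1.904 m/s.
Check: Re = ρVD/μ = 891.5·1.904·0.006638/0.00766 = 1471 < 2300, so the laminar assumption holds.

V ≈ 1.904 m/s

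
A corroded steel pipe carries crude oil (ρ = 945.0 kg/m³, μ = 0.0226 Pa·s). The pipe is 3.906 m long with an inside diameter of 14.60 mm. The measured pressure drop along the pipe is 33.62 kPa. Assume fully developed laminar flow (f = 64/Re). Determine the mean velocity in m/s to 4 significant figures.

V ≈ 2.537 m/s

For laminar flow, f = 64/Re with Re = ρVD/μ, so Darcy-Weisbach reduces to ΔP = 32μLV/D². Solving for V: V = ΔP·D²/(32μL) = 3.362e+04·(0.0146)²/(32·0.0226·3.906) = 2.537 m/s.
Check: Re = ρVD/μ = 945·2.537·0.0146/0.0226 = 1549 < 2300, so the laminar assumption holds.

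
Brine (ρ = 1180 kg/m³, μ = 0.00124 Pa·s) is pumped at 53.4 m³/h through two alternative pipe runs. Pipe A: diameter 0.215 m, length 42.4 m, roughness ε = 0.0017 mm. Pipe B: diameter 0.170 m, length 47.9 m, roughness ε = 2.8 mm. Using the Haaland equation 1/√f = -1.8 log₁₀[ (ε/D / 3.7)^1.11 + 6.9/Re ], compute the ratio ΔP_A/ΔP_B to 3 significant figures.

Pipe A: V = Q/A = 0.01483/0.03631 = 0.4086 m/s; Re = 8.359e+04; ε/D = 7.91e-06; Haaland → f = 0.01854; ΔP_A = f(L/D)(ρV²/2) = 360 Pa.
Pipe B: V = Q/A = 0.01483/0.0227 = 0.6535 m/s; Re = 1.057e+05; ε/D = 0.0165; Haaland → f = 0.0457; ΔP_B = f(L/D)(ρV²/2) = 3245 Pa.
ΔP_A/ΔP_B = 360/3245 = 0.111.

ΔP_A/ΔP_B ≈ 0.111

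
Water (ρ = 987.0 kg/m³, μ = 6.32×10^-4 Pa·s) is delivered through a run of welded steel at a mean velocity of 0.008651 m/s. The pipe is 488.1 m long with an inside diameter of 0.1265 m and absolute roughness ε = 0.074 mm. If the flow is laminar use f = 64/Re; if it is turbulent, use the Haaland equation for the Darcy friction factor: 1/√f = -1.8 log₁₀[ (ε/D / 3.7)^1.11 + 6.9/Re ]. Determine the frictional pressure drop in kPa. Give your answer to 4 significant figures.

Reynolds number Re = ρVD/μ = 987 · 0.008651 · 0.1265 / 0.000632 = 1709.
Re < 2300 → laminar flow, so f = 64/Re = 64/1709 = 0.03745 (the turbulent correlation is not needed).
Darcy-Weisbach: ΔP = f(L/D)(ρV²/2) = 0.03745·(488.1/0.1265)·(987·0.008651²/2) = 0.03745·3858·0.03693 = 5.337 Pa.
ΔP = 5.337 Pa = 0.005337 kPa.

ΔP ≈ 0.005337 kPa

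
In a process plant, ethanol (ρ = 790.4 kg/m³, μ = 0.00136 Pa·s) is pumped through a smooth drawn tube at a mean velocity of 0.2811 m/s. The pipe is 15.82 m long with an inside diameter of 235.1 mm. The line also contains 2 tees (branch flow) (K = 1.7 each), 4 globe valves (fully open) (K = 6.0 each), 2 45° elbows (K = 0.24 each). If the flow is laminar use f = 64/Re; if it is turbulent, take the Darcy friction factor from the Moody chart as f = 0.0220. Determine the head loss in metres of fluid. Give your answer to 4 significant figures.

Reynolds number Re = ρVD/μ = 790.4 · 0.2811 · 0.2351 / 0.00136 = 3.841e+04.
Re > 4000 → turbulent; use the Moody-chart value f = 0.0220.
Total minor-loss coefficient ΣK = 2·1.7 + 4·6 + 2·0.24 = 27.9.
ΔP = [f·L/D + ΣK]·(ρV²/2) = [0.022·15.82/0.2351 + 27.9]·(790.4·0.2811²/2) = [1.48 + 27.9]·31.23 = 916.9 Pa.
Head loss h_f = ΔP/(ρg) = 916.9/(790.4·9.81) = 0.1182 m.

h_f ≈ 0.1182 m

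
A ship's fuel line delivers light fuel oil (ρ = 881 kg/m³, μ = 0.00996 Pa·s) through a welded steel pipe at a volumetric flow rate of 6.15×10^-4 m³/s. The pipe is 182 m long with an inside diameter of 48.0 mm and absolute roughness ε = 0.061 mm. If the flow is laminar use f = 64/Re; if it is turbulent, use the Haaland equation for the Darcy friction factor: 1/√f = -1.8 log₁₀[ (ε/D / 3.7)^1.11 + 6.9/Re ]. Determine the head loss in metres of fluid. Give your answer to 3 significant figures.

h_f ≈ 0.990 m

Cross-sectional area A = πD²/4 = π(0.048)²/4 = 0.00181 m²; mean velocity V = Q/A = 0.000615/0.00181 = 0.3399 m/s.
Reynolds number Re = ρVD/μ = 881 · 0.3399 · 0.048 / 0.00996 = 1443.
Re < 2300 → laminar flow, so f = 64/Re = 64/1443 = 0.04435 (the turbulent correlation is not needed).
Darcy-Weisbach: ΔP = f(L/D)(ρV²/2) = 0.04435·(182/0.048)·(881·0.3399²/2) = 0.04435·3792·50.88 = 8557 Pa.
Head loss h_f = ΔP/(ρg) = 8557/(881·9.81) = 0.990 m.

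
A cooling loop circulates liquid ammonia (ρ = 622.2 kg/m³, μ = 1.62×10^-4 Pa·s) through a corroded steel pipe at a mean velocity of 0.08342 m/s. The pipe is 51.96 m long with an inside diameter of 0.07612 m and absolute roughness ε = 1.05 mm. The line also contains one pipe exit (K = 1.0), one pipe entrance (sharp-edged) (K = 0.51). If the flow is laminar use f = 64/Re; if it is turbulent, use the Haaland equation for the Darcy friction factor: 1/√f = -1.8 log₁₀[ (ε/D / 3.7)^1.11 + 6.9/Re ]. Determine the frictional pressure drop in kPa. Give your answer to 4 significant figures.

ΔP ≈ 0.06878 kPa

Reynolds number Re = ρVD/μ = 622.2 · 0.08342 · 0.07612 / 0.000162 = 2.439e+04.
Re > 4000 → turbulent. Relative roughness ε/D = 0.00105/0.07612 = 0.0138. Haaland: 1/√f = -1.8 log₁₀[(0.0138/3.7)^1.11 + 6.9/2.439e+04] = -1.8 log₁₀[0.00202 + 0.000283] = 4.749, so f = 0.04433.
Total minor-loss coefficient ΣK = 1·1 + 1·0.51 = 1.51.
ΔP = [f·L/D + ΣK]·(ρV²/2) = [0.04433·51.96/0.07612 + 1.51]·(622.2·0.08342²/2) = [30.26 + 1.51]·2.165 = 68.78 Pa.
ΔP = 68.78 Pa = 0.06878 kPa.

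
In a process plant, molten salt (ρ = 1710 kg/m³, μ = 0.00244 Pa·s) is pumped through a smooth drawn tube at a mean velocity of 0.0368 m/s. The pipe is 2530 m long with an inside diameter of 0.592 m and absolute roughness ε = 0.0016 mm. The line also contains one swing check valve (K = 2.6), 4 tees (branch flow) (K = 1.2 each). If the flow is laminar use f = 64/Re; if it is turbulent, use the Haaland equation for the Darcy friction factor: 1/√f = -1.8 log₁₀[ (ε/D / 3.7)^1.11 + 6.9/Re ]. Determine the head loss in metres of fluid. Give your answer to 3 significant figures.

Reynolds number Re = ρVD/μ = 1710 · 0.0368 · 0.592 / 0.00244 = 1.527e+04.
Re > 4000 → turbulent. Relative roughness ε/D = 1.6e-06/0.592 = 2.7e-06. Haaland: 1/√f = -1.8 log₁₀[(2.7e-06/3.7)^1.11 + 6.9/1.527e+04] = -1.8 log₁₀[1.54e-07 + 0.000452] = 6.021, so f = 0.02759.
Total minor-loss coefficient ΣK = 1·2.6 + 4·1.2 = 7.4.
ΔP = [f·L/D + ΣK]·(ρV²/2) = [0.02759·2530/0.592 + 7.4]·(1710·0.0368²/2) = [117.9 + 7.4]·1.158 = 145.1 Pa.
Head loss h_f = ΔP/(ρg) = 145.1/(1710·9.81) = 0.00865 m.

h_f ≈ 0.00865 m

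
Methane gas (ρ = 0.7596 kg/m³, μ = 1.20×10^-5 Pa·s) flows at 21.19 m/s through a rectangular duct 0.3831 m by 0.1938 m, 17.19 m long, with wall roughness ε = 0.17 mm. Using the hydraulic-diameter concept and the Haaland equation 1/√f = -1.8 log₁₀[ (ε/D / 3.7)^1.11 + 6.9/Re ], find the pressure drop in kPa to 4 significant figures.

ΔP ≈ 0.2143 kPa

Hydraulic diameter D_h = 4A/P = 4·(0.3831·0.1938)/(2·(0.3831+0.1938)) = 0.297/1.154 = 0.2574 m.
Re = ρVD_h/μ = 0.7596·21.19·0.2574/1.2e-05 = 3.452e+05.
ε/D_h = 0.00017/0.2574 = 0.00066; Haaland gives 1/√f = -1.8 log₁₀[6.91e-05+2e-05] = 7.291, so f = 0.01881.
ΔP = f(L/D_h)(ρV²/2) = 0.01881·17.19/0.2574·170.5 = 214.3 Pa.
ΔP = 0.2143 kPa.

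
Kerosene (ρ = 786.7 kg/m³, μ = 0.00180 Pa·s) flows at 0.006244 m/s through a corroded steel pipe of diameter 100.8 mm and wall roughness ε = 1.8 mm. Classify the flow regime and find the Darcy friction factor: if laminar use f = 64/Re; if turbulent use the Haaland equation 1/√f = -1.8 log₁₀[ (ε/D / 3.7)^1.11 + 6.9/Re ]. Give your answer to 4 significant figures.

f ≈ 0.2327

Re = ρVD/μ = 786.7·0.006244·0.1008/0.0018 = 275.1.
Re < 2300 → laminar, so f = 64/Re = 0.2327 (roughness is irrelevant in laminar flow).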